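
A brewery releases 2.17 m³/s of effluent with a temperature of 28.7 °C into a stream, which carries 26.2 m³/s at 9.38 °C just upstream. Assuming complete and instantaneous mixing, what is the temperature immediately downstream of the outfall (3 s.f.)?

10.9 °C

Flow-weighted mixing: C = (Q_r C_r + Q_w C_w)/(Q_r + Q_w)
= (26.2×9.38 + 2.17×28.7)/(26.2 + 2.17) = 308.0/28.37 = 10.86 °C.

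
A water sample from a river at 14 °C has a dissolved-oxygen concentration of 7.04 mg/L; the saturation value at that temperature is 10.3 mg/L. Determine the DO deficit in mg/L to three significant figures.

D = C_s − C = 10.3 − 7.04 = 3.26 mg/L.

D ≈ 3.26 mg/L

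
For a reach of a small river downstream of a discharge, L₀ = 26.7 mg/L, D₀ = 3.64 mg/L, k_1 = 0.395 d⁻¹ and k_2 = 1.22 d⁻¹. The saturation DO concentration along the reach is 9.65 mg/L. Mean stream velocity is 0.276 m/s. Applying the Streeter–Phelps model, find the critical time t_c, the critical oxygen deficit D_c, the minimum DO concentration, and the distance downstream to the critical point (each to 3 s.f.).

t_c ≈ 0.961 d; D_c ≈ 5.91 mg/L; min DO ≈ 3.74 mg/L; x_c ≈ 22.9 km

At the critical point dD/dt = 0, so k_1 L₀ e^(−k_1 t) = k_2 D. Substituting D(t) from the Streeter–Phelps equation and solving for t gives
t_c = ln[(k_2/k_1)(1 − D₀(k_2−k_1)/(k_1 L₀))] / (k_2−k_1).
Here k_2−k_1 = 0.8250 d⁻¹ and 1 − D₀(k_2−k_1)/(k_1 L₀) = 1 − 3.64×0.8250/(0.395×26.7) = 0.7153, so
t_c = ln(3.089 × 0.7153) / 0.8250 = 0.7926 / 0.8250 = 0.9607 d.
L(t_c) = L₀ e^(−k_1 t_c) = 26.7 × 0.6842 = 18.27 mg/L, and at the critical point k_2 D_c = k_1 L, so D_c = (0.395/1.22) × 18.27 = 5.915 mg/L.
Minimum DO = C_s − D_c = 9.65 − 5.915 = 3.735 mg/L.
x_c = v t_c = 0.276 m/s × 0.9607 d × 86400 s/d = 22910 m ≈ 22.9 km.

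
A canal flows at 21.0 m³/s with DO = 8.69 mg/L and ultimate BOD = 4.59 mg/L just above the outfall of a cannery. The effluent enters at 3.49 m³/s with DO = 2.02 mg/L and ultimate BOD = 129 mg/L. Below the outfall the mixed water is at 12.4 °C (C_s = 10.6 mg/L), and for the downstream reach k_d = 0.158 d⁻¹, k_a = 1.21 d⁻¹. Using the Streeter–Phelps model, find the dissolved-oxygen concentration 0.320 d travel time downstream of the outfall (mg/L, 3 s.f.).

Mixed DO = (21.0×8.69 + 3.49×2.02)/(21.0+3.49) = 189.5/24.49 = 7.739 mg/L.
Mixed L₀ = (21.0×4.59 + 3.49×129)/(24.49) = 546.6/24.49 = 22.32 mg/L.
Initial deficit D₀ = C_s − DO₀ = 10.6 − 7.739 = 2.861 mg/L.
D(0.320) = [0.158×22.32/(1.21−0.158)](e^(−0.158×0.320) − e^(−1.21×0.320)) + 2.861 e^(−1.21×0.320)
= 3.352 × (0.9507 − 0.6790) + 2.861 × 0.6790 = 2.853 mg/L.
DO = 10.6 − 2.853 = 7.747 mg/L.

DO ≈ 7.75 mg/L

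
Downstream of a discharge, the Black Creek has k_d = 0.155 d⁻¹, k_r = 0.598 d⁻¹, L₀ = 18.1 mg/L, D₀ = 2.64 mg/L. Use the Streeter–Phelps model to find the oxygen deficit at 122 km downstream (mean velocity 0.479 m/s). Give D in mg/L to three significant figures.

D ≈ 3.38 mg/L

Travel time t = x/v = 122 km / (0.479 m/s) = 122000 m / 0.479 m/s = 254700 s = 2.948 d.
k_d L₀/(k_r−k_d) = 0.155×18.1/(0.598−0.155) = 2.806/0.4430 = 6.333 mg/L.
e^(−k_d t) = e^(−0.155×2.948) = 0.6332; e^(−k_r t) = e^(−0.598×2.948) = 0.1716.
D = 6.333 × (0.6332 − 0.1716) + 2.64 × 0.1716 = 2.924 + 0.4529 = 3.377 mg/L.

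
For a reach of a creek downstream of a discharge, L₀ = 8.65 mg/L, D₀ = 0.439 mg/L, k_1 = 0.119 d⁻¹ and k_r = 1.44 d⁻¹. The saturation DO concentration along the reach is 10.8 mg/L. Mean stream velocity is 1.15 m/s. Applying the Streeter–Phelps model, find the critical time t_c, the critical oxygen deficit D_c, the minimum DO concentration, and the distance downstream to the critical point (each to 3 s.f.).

t_c ≈ 1.26 d; D_c ≈ 0.615 mg/L; min DO ≈ 10.2 mg/L; x_c ≈ 125 km

At the critical point dD/dt = 0, so k_1 L₀ e^(−k_1 t) = k_r D. Substituting D(t) from the Streeter–Phelps equation and solving for t gives
t_c = ln[(k_r/k_1)(1 − D₀(k_r−k_1)/(k_1 L₀))] / (k_r−k_1).
Here k_r−k_1 = 1.321 d⁻¹ and 1 − D₀(k_r−k_1)/(k_1 L₀) = 1 − 0.439×1.321/(0.119×8.65) = 0.4366, so
t_c = ln(12.10 × 0.4366) / 1.321 = 1.665 / 1.321 = 1.260 d.
L(t_c) = L₀ e^(−k_1 t_c) = 8.65 × 0.8608 = 7.445 mg/L, and at the critical point k_r D_c = k_1 L, so D_c = (0.119/1.44) × 7.445 = 0.6153 mg/L.
Minimum DO = C_s − D_c = 10.8 − 0.6153 = 10.18 mg/L.
x_c = v t_c = 1.15 m/s × 1.260 d × 86400 s/d = 125200 m ≈ 125 km.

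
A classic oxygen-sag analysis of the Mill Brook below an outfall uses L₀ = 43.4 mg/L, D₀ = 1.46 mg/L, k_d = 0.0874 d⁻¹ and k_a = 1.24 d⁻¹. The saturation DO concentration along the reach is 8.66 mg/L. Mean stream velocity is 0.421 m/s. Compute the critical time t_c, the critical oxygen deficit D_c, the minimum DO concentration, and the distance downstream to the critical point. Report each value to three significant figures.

t_c ≈ 1.79 d; D_c ≈ 2.62 mg/L; min DO ≈ 6.04 mg/L; x_c ≈ 65.2 km

t_c = [1/(k_a−k_d)] ln[(k_a/k_d)(1 − D₀(k_a−k_d)/(k_d L₀))]
= [1/(1.24−0.0874)] ln[(1.24/0.0874)(1 − 1.46×1.153/(0.0874×43.4))]
= (1/1.153) ln[14.19 × 0.5564] = 0.8676 × ln(7.893) = 0.8676 × 2.066 = 1.792 d.
D_c = (k_d/k_a) L₀ e^(−k_d t_c) = (0.0874/1.24) × 43.4 × e^(−0.0874×1.792) = 0.07048 × 43.4 × 0.8550 = 2.615 mg/L.
Minimum DO = C_s − D_c = 8.66 − 2.615 = 6.045 mg/L.
x_c = v t_c = 0.421 m/s × 1.792 d × 86400 s/d = 65200 m ≈ 65.2 km.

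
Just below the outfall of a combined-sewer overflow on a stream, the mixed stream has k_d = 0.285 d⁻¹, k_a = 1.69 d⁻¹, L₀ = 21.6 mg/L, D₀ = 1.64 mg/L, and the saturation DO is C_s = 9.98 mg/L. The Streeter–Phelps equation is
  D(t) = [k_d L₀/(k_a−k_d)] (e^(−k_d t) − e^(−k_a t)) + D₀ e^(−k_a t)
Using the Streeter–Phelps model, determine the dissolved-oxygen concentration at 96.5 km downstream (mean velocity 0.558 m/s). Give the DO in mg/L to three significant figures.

DO ≈ 7.60 mg/L

Travel time t = x/v = 96.5 km / (0.558 m/s) = 96500 m / 0.558 m/s = 172900 s = 2.002 d.
k_d L₀/(k_a−k_d) = 0.285×21.6/(1.69−0.285) = 6.156/1.405 = 4.381 mg/L.
e^(−k_d t) = e^(−0.285×2.002) = 0.5653; e^(−k_a t) = e^(−1.69×2.002) = 0.03395.
D = 4.381 × (0.5653 − 0.03395) + 1.64 × 0.03395 = 2.328 + 0.05569 = 2.384 mg/L.
DO = C_s − D = 9.98 − 2.384 = 7.596 mg/L.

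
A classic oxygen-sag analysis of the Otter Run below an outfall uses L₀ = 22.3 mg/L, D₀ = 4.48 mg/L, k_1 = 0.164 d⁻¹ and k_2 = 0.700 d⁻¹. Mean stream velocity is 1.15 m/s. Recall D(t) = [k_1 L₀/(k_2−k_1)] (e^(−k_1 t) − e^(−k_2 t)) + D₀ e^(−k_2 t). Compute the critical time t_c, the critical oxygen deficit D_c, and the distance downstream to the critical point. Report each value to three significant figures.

t_c ≈ 0.713 d; D_c ≈ 4.65 mg/L; x_c ≈ 70.9 km

With k_2/k_1 = 4.268 and 1 − D₀(k_2−k_1)/(k_1 L₀) = 0.3434,
t_c = ln(4.268 × 0.3434) / (0.700 − 0.164) = ln(1.466) / 0.5360 = 0.3824/0.5360 = 0.7134 d.
L(t_c) = L₀ e^(−k_1 t_c) = 22.3 × 0.8896 = 19.84 mg/L, and at the critical point k_2 D_c = k_1 L, so D_c = (0.164/0.700) × 19.84 = 4.648 mg/L.
x_c = v t_c = 1.15 m/s × 0.7134 d × 86400 s/d = 70880 m ≈ 70.9 km.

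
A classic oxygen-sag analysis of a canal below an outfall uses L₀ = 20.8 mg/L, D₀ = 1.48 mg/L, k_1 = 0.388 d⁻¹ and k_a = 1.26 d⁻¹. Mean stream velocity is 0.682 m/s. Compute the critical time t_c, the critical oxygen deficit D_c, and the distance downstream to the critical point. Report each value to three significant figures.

At the critical point dD/dt = 0, so k_1 L₀ e^(−k_1 t) = k_a D. Substituting D(t) from the Streeter–Phelps equation and solving for t gives
t_c = ln[(k_a/k_1)(1 − D₀(k_a−k_1)/(k_1 L₀))] / (k_a−k_1).
Here k_a−k_1 = 0.8720 d⁻¹ and 1 − D₀(k_a−k_1)/(k_1 L₀) = 1 − 1.48×0.8720/(0.388×20.8) = 0.8401, so
t_c = ln(3.247 × 0.8401) / 0.8720 = 1.004 / 0.8720 = 1.151 d.
D_c = (k_1/k_a) L₀ e^(−k_1 t_c) = (0.388/1.26) × 20.8 × e^(−0.388×1.151) = 0.3079 × 20.8 × 0.6398 = 4.098 mg/L.
x_c = v t_c = 0.682 m/s × 1.151 d × 86400 s/d = 67820 m ≈ 67.8 km.

t_c ≈ 1.15 d; D_c ≈ 4.10 mg/L; x_c ≈ 67.8 km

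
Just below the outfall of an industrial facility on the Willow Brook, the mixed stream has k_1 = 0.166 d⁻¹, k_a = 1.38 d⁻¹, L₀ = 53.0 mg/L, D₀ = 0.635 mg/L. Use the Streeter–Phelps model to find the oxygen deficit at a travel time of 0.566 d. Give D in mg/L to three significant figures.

D ≈ 3.57 mg/L

k_1 L₀/(k_a−k_1) = 0.166×53.0/(1.38−0.166) = 8.798/1.214 = 7.247 mg/L.
e^(−k_1 t) = e^(−0.166×0.5660) = 0.9103; e^(−k_a t) = e^(−1.38×0.5660) = 0.4579.
D = 7.247 × (0.9103 − 0.4579) + 0.635 × 0.4579 = 3.279 + 0.2908 = 3.569 mg/L.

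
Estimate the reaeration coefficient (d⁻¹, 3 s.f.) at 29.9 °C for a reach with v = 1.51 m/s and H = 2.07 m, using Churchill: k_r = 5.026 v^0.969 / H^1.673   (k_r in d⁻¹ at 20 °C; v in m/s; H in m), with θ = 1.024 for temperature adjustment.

k_r(20) = 5.026 × 1.51^0.969 / 2.07^1.673 = 5.026 × 1.491 / 3.378 = 2.218 d⁻¹.
k_r(29.9) = 2.218 × 1.024^(29.9−20) = 2.218 × 1.265 = 2.805 d⁻¹.

k_r ≈ 2.81 d⁻¹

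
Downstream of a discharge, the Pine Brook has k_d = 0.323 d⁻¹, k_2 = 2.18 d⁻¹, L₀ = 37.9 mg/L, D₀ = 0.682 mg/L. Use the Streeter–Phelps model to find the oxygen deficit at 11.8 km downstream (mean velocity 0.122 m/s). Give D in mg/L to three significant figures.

Travel time t = x/v = 11.8 km / (0.122 m/s) = 11800 m / 0.122 m/s = 96720 s = 1.119 d.
k_d L₀/(k_2−k_d) = 0.323×37.9/(2.18−0.323) = 12.24/1.857 = 6.592 mg/L.
e^(−k_d t) = e^(−0.323×1.119) = 0.6966; e^(−k_2 t) = e^(−2.18×1.119) = 0.08712.
D = 6.592 × (0.6966 − 0.08712) + 0.682 × 0.08712 = 4.018 + 0.05942 = 4.077 mg/L.

D ≈ 4.08 mg/L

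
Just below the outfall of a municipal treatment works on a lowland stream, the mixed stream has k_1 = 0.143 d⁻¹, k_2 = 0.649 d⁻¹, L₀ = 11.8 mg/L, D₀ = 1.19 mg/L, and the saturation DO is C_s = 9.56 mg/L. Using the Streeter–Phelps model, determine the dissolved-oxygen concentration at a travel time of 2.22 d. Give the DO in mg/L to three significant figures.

k_1 L₀/(k_2−k_1) = 0.143×11.8/(0.649−0.143) = 1.687/0.5060 = 3.335 mg/L.
e^(−k_1 t) = e^(−0.143×2.220) = 0.7280; e^(−k_2 t) = e^(−0.649×2.220) = 0.2367.
D = 3.335 × (0.7280 − 0.2367) + 1.19 × 0.2367 = 1.638 + 0.2817 = 1.920 mg/L.
DO = C_s − D = 9.56 − 1.920 = 7.640 mg/L.

DO ≈ 7.64 mg/L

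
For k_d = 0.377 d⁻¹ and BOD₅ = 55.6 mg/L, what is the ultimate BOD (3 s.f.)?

BOD₅ = L₀(1 − e^(−5k_d)) ⇒ L₀ = BOD₅ / (1 − e^(−5×0.377))
= 55.6 / (1 − 0.1518) = 55.6 / 0.8482 = 65.55 mg/L.

L₀ ≈ 65.6 mg/L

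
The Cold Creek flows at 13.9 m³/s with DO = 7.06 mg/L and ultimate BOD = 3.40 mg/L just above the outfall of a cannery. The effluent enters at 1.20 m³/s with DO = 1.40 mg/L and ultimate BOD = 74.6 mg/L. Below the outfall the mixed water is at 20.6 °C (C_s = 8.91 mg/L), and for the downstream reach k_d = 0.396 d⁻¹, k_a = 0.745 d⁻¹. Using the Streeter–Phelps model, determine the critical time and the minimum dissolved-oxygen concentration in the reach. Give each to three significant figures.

Mixed DO = (13.9×7.06 + 1.20×1.40)/(13.9+1.20) = 99.81/15.10 = 6.610 mg/L.
Mixed L₀ = (13.9×3.40 + 1.20×74.6)/(15.10) = 136.8/15.10 = 9.058 mg/L.
Initial deficit D₀ = C_s − DO₀ = 8.91 − 6.610 = 2.300 mg/L.
t_c = (1/0.3490) ln[(0.745/0.396)(1 − 2.300×0.3490/(0.396×9.058))] = 2.865 × ln(1.460) = 1.085 d.
D_c = (0.396/0.745) × 9.058 × e^(−0.396×1.085) = 0.5315 × 9.058 × 0.6507 = 3.133 mg/L.
Minimum DO = 8.91 − 3.133 = 5.777 mg/L.

t_c ≈ 1.09 d; minimum DO ≈ 5.78 mg/L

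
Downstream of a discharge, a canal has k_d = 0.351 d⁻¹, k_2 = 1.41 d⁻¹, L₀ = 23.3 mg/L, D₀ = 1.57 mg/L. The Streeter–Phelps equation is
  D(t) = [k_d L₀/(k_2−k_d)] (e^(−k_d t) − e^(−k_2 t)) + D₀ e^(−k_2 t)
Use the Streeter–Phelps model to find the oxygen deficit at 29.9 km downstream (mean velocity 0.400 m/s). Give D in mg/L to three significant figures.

Travel time t = x/v = 29.9 km / (0.400 m/s) = 29900 m / 0.400 m/s = 74750 s = 0.8652 d.
k_d L₀/(k_2−k_d) = 0.351×23.3/(1.41−0.351) = 8.178/1.059 = 7.723 mg/L.
e^(−k_d t) = e^(−0.351×0.8652) = 0.7381; e^(−k_2 t) = e^(−1.41×0.8652) = 0.2953.
D = 7.723 × (0.7381 − 0.2953) + 1.57 × 0.2953 = 3.420 + 0.4636 = 3.883 mg/L.

D ≈ 3.88 mg/L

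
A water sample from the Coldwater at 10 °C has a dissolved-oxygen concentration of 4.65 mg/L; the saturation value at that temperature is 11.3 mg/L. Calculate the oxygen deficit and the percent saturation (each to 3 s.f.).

D ≈ 6.65 mg/L; 41.2 % saturation

D = C_s − C = 11.3 − 4.65 = 6.65 mg/L.
% saturation = 4.65/11.3 × 100 = 41.2 %.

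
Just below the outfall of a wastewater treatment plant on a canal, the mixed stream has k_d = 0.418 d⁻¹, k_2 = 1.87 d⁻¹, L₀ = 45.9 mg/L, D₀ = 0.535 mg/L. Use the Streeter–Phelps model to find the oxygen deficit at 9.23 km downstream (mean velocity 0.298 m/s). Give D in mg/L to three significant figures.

D ≈ 4.89 mg/L

Travel time t = x/v = 9.23 km / (0.298 m/s) = 9230 m / 0.298 m/s = 30970 s = 0.3585 d.
k_d L₀/(k_2−k_d) = 0.418×45.9/(1.87−0.418) = 19.19/1.452 = 13.21 mg/L.
e^(−k_d t) = e^(−0.418×0.3585) = 0.8608; e^(−k_2 t) = e^(−1.87×0.3585) = 0.5115.
D = 13.21 × (0.8608 − 0.5115) + 0.535 × 0.5115 = 4.616 + 0.2737 = 4.889 mg/L.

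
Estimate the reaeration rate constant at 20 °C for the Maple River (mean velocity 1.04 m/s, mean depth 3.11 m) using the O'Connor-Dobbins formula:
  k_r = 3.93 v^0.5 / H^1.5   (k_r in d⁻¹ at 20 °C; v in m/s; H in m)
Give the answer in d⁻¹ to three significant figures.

k_r ≈ 0.731 d⁻¹

k_r = 3.93 × 1.04^0.5 / 3.11^1.5 = 3.93 × 1.020 / 5.485 = 0.7307 d⁻¹.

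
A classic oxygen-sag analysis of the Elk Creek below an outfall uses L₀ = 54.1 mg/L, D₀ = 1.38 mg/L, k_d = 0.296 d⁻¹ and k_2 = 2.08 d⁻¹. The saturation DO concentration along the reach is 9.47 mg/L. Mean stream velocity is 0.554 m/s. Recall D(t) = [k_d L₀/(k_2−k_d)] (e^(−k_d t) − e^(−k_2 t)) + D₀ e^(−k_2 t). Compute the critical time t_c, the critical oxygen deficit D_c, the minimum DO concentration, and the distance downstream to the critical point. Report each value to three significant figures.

t_c ≈ 0.999 d; D_c ≈ 5.73 mg/L; min DO ≈ 3.74 mg/L; x_c ≈ 47.8 km

t_c = [1/(k_2−k_d)] ln[(k_2/k_d)(1 − D₀(k_2−k_d)/(k_d L₀))]
= [1/(2.08−0.296)] ln[(2.08/0.296)(1 − 1.38×1.784/(0.296×54.1))]
= (1/1.784) ln[7.027 × 0.8463] = 0.5605 × ln(5.947) = 0.5605 × 1.783 = 0.9993 d.
L(t_c) = L₀ e^(−k_d t_c) = 54.1 × 0.7439 = 40.25 mg/L, and at the critical point k_2 D_c = k_d L, so D_c = (0.296/2.08) × 40.25 = 5.727 mg/L.
Minimum DO = C_s − D_c = 9.47 − 5.727 = 3.743 mg/L.
x_c = v t_c = 0.554 m/s × 0.9993 d × 86400 s/d = 47830 m ≈ 47.8 km.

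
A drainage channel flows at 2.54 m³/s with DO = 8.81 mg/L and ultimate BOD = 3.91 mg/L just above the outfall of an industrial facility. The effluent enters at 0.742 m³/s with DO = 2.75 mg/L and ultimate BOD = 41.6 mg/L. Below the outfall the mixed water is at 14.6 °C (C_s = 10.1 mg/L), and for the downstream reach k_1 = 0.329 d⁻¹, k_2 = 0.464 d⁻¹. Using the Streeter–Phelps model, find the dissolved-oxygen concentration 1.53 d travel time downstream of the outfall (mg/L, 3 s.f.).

DO ≈ 5.37 mg/L

Mixed DO = (2.54×8.81 + 0.742×2.75)/(2.54+0.742) = 24.42/3.282 = 7.440 mg/L.
Mixed L₀ = (2.54×3.91 + 0.742×41.6)/(3.282) = 40.80/3.282 = 12.43 mg/L.
Initial deficit D₀ = C_s − DO₀ = 10.1 − 7.440 = 2.660 mg/L.
D(1.53) = [0.329×12.43/(0.464−0.329)](e^(−0.329×1.53) − e^(−0.464×1.53)) + 2.660 e^(−0.464×1.53)
= 30.29 × (0.6045 − 0.4917) + 2.660 × 0.4917 = 4.725 mg/L.
DO = 10.1 − 4.725 = 5.375 mg/L.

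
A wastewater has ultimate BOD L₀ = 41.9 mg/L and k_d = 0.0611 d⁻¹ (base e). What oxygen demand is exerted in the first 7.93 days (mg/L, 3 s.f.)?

y ≈ 16.1 mg/L

y_t = L₀(1 − e^(−k_d t)) = 41.9 × (1 − e^(−0.0611×7.93))
= 41.9 × (1 − 0.6160) = 41.9 × 0.3840 = 16.09 mg/L.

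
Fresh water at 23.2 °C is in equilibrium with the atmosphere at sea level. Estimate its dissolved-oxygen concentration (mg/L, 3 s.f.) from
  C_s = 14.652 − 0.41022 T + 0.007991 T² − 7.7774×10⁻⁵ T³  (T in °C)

C_s = 14.652 − 0.41022×23.2 + 0.007991×23.2² − 7.7774×10⁻⁵×23.2³ = 8.465 mg/L.

C_s ≈ 8.46 mg/L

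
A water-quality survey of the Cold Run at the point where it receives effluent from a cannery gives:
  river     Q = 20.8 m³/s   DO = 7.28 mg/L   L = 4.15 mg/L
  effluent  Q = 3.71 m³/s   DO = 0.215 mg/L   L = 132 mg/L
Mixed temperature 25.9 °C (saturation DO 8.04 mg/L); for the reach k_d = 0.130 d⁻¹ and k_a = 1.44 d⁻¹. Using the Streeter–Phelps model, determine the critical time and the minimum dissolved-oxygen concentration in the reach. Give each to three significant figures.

Mixed DO = (20.8×7.28 + 3.71×0.215)/(20.8+3.71) = 152.2/24.51 = 6.211 mg/L.
Mixed L₀ = (20.8×4.15 + 3.71×132)/(24.51) = 576.0/24.51 = 23.50 mg/L.
Initial deficit D₀ = C_s − DO₀ = 8.04 − 6.211 = 1.829 mg/L.
t_c = (1/1.310) ln[(1.44/0.130)(1 − 1.829×1.310/(0.130×23.50))] = 0.7634 × ln(2.388) = 0.6646 d.
D_c = (0.130/1.44) × 23.50 × e^(−0.130×0.6646) = 0.09028 × 23.50 × 0.9172 = 1.946 mg/L.
Minimum DO = 8.04 − 1.946 = 6.094 mg/L.

t_c ≈ 0.665 d; minimum DO ≈ 6.09 mg/L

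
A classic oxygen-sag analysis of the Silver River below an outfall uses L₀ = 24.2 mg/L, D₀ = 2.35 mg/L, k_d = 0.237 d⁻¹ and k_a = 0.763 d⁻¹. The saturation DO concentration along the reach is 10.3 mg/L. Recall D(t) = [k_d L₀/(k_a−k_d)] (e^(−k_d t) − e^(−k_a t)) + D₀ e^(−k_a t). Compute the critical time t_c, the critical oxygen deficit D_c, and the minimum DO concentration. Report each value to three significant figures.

t_c ≈ 1.76 d; D_c ≈ 4.95 mg/L; min DO ≈ 5.35 mg/L

t_c = [1/(k_a−k_d)] ln[(k_a/k_d)(1 − D₀(k_a−k_d)/(k_d L₀))]
= [1/(0.763−0.237)] ln[(0.763/0.237)(1 − 2.35×0.5260/(0.237×24.2))]
= (1/0.5260) ln[3.219 × 0.7845] = 1.901 × ln(2.526) = 1.901 × 0.9265 = 1.761 d.
D_c = (k_d/k_a) L₀ e^(−k_d t_c) = (0.237/0.763) × 24.2 × e^(−0.237×1.761) = 0.3106 × 24.2 × 0.6587 = 4.952 mg/L.
Minimum DO = C_s − D_c = 10.3 − 4.952 = 5.348 mg/L.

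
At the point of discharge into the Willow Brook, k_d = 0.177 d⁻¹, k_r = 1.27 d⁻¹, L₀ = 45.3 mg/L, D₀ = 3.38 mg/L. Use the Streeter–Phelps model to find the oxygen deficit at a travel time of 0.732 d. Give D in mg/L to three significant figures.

k_d L₀/(k_r−k_d) = 0.177×45.3/(1.27−0.177) = 8.018/1.093 = 7.336 mg/L.
e^(−k_d t) = e^(−0.177×0.7320) = 0.8785; e^(−k_r t) = e^(−1.27×0.7320) = 0.3947.
D = 7.336 × (0.8785 − 0.3947) + 3.38 × 0.3947 = 3.549 + 1.334 = 4.883 mg/L.

D ≈ 4.88 mg/L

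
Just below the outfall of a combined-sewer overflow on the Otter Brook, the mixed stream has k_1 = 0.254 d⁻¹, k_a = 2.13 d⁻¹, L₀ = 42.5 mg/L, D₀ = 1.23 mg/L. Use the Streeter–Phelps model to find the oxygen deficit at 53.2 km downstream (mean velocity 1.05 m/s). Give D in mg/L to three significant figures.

D ≈ 3.66 mg/L

Travel time t = x/v = 53.2 km / (1.05 m/s) = 53200 m / 1.05 m/s = 50670 s = 0.5864 d.
k_1 L₀/(k_a−k_1) = 0.254×42.5/(2.13−0.254) = 10.79/1.876 = 5.754 mg/L.
e^(−k_1 t) = e^(−0.254×0.5864) = 0.8616; e^(−k_a t) = e^(−2.13×0.5864) = 0.2868.
D = 5.754 × (0.8616 − 0.2868) + 1.23 × 0.2868 = 3.308 + 0.3527 = 3.661 mg/L.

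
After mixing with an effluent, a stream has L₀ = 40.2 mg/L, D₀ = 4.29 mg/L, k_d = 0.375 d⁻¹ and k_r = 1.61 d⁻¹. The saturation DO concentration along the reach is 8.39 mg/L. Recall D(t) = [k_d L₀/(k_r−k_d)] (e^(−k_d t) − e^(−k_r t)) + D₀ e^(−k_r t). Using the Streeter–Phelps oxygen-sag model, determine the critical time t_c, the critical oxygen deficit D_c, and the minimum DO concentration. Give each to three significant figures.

With k_r/k_d = 4.293 and 1 − D₀(k_r−k_d)/(k_d L₀) = 0.6485,
t_c = ln(4.293 × 0.6485) / (1.61 − 0.375) = ln(2.784) / 1.235 = 1.024/1.235 = 0.8292 d.
D_c = (k_d/k_r) L₀ e^(−k_d t_c) = (0.375/1.61) × 40.2 × e^(−0.375×0.8292) = 0.2329 × 40.2 × 0.7328 = 6.861 mg/L.
Minimum DO = C_s − D_c = 8.39 − 6.861 = 1.529 mg/L.

t_c ≈ 0.829 d; D_c ≈ 6.86 mg/L; min DO ≈ 1.53 mg/L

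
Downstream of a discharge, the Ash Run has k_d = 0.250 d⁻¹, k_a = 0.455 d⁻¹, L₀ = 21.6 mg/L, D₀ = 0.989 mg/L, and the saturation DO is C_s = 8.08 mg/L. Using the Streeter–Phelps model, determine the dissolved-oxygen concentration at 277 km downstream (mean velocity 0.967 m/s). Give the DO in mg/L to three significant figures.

Travel time t = x/v = 277 km / (0.967 m/s) = 277000 m / 0.967 m/s = 286500 s = 3.315 d.
k_d L₀/(k_a−k_d) = 0.250×21.6/(0.455−0.250) = 5.400/0.2050 = 26.34 mg/L.
e^(−k_d t) = e^(−0.250×3.315) = 0.4365; e^(−k_a t) = e^(−0.455×3.315) = 0.2212.
D = 26.34 × (0.4365 − 0.2212) + 0.989 × 0.2212 = 5.672 + 0.2188 = 5.890 mg/L.
DO = C_s − D = 8.08 − 5.890 = 2.190 mg/L.

DO ≈ 2.19 mg/L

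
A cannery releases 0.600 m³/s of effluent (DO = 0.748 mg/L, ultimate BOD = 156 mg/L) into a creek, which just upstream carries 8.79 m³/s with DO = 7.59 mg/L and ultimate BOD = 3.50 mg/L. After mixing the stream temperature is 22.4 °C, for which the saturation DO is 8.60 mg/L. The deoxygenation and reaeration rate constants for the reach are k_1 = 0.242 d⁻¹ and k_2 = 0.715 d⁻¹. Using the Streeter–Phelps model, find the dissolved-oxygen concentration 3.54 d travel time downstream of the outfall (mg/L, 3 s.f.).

Mixed DO = (8.79×7.59 + 0.600×0.748)/(8.79+0.600) = 67.16/9.390 = 7.153 mg/L.
Mixed L₀ = (8.79×3.50 + 0.600×156)/(9.390) = 124.4/9.390 = 13.24 mg/L.
Initial deficit D₀ = C_s − DO₀ = 8.60 − 7.153 = 1.447 mg/L.
D(3.54) = [0.242×13.24/(0.715−0.242)](e^(−0.242×3.54) − e^(−0.715×3.54)) + 1.447 e^(−0.715×3.54)
= 6.776 × (0.4246 − 0.07957) + 1.447 × 0.07957 = 2.453 mg/L.
DO = 8.60 − 2.453 = 6.147 mg/L.

DO ≈ 6.15 mg/L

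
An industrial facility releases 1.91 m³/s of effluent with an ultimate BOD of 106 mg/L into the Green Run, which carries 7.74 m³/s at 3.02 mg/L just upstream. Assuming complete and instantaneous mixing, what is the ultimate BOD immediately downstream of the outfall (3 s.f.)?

23.4 mg/L

Flow-weighted mixing: C = (Q_r C_r + Q_w C_w)/(Q_r + Q_w)
= (7.74×3.02 + 1.91×106)/(7.74 + 1.91) = 225.8/9.650 = 23.40 mg/L.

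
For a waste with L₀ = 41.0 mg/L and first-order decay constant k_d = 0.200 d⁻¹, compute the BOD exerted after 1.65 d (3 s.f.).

y ≈ 11.5 mg/L

y_t = L₀(1 − e^(−k_d t)) = 41.0 × (1 − e^(−0.200×1.65))
= 41.0 × (1 − 0.7189) = 41.0 × 0.2811 = 11.52 mg/L.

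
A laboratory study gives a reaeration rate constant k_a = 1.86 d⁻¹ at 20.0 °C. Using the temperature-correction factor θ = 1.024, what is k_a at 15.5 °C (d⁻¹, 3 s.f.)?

k_a ≈ 1.67 d⁻¹

k_a(T₂) = k_a(T₁) · θ^(T₂−T₁) = 1.86 × 1.024^(15.5−20.0)
= 1.86 × 1.024^-4.50 = 1.86 × 0.8988 = 1.672 d⁻¹.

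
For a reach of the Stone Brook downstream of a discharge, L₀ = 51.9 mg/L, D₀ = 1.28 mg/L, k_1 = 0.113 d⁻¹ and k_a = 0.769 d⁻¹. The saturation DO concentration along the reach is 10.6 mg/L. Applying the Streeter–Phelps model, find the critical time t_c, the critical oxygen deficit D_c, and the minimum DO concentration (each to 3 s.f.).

With k_a/k_1 = 6.805 and 1 − D₀(k_a−k_1)/(k_1 L₀) = 0.8568,
t_c = ln(6.805 × 0.8568) / (0.769 − 0.113) = ln(5.831) / 0.6560 = 1.763/0.6560 = 2.688 d.
D_c = (k_1/k_a) L₀ e^(−k_1 t_c) = (0.113/0.769) × 51.9 × e^(−0.113×2.688) = 0.1469 × 51.9 × 0.7381 = 5.629 mg/L.
Minimum DO = C_s − D_c = 10.6 − 5.629 = 4.971 mg/L.

t_c ≈ 2.69 d; D_c ≈ 5.63 mg/L; min DO ≈ 4.97 mg/L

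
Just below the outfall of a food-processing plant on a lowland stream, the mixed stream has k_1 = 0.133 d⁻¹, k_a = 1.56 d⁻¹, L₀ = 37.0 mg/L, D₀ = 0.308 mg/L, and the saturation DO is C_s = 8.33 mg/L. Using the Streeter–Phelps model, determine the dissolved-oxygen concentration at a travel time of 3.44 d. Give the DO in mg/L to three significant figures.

k_1 L₀/(k_a−k_1) = 0.133×37.0/(1.56−0.133) = 4.921/1.427 = 3.448 mg/L.
e^(−k_1 t) = e^(−0.133×3.440) = 0.6329; e^(−k_a t) = e^(−1.56×3.440) = 0.004671.
D = 3.448 × (0.6329 − 0.004671) + 0.308 × 0.004671 = 2.166 + 0.001439 = 2.168 mg/L.
DO = C_s − D = 8.33 − 2.168 = 6.162 mg/L.

DO ≈ 6.16 mg/L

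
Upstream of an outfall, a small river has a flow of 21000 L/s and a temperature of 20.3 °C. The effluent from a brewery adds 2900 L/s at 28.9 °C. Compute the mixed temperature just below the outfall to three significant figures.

21.3 °C

Flow-weighted mixing: C = (Q_r C_r + Q_w C_w)/(Q_r + Q_w)
= (21000×20.3 + 2900×28.9)/(21000 + 2900) = 510100/23900 = 21.34 °C.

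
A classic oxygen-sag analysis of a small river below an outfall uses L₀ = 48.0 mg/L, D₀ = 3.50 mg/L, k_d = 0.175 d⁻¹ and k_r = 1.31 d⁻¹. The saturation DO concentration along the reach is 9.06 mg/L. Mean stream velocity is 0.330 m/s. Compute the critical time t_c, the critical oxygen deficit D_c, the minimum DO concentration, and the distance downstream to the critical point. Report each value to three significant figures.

t_c ≈ 1.21 d; D_c ≈ 5.19 mg/L; min DO ≈ 3.87 mg/L; x_c ≈ 34.5 km

With k_r/k_d = 7.486 and 1 − D₀(k_r−k_d)/(k_d L₀) = 0.5271,
t_c = ln(7.486 × 0.5271) / (1.31 − 0.175) = ln(3.946) / 1.135 = 1.373/1.135 = 1.209 d.
L(t_c) = L₀ e^(−k_d t_c) = 48.0 × 0.8093 = 38.84 mg/L, and at the critical point k_r D_c = k_d L, so D_c = (0.175/1.31) × 38.84 = 5.189 mg/L.
Minimum DO = C_s − D_c = 9.06 − 5.189 = 3.871 mg/L.
x_c = v t_c = 0.330 m/s × 1.209 d × 86400 s/d = 34480 m ≈ 34.5 km.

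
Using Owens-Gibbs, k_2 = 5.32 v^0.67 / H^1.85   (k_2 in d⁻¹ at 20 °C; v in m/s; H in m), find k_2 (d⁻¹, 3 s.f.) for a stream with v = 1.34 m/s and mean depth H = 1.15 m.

k_2 = 5.32 × 1.34^0.67 / 1.15^1.85 = 5.32 × 1.217 / 1.295 = 4.998 d⁻¹.

k_2 ≈ 5.00 d⁻¹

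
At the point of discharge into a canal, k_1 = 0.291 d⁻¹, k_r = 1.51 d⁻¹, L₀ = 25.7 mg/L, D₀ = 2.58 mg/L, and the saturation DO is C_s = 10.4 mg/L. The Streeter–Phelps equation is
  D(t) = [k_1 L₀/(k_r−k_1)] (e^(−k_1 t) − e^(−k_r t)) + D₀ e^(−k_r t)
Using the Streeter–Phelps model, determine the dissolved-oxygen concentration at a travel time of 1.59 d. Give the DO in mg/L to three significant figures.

k_1 L₀/(k_r−k_1) = 0.291×25.7/(1.51−0.291) = 7.479/1.219 = 6.135 mg/L.
e^(−k_1 t) = e^(−0.291×1.590) = 0.6296; e^(−k_r t) = e^(−1.51×1.590) = 0.09064.
D = 6.135 × (0.6296 − 0.09064) + 2.58 × 0.09064 = 3.307 + 0.2338 = 3.540 mg/L.
DO = C_s − D = 10.4 − 3.540 = 6.860 mg/L.

DO ≈ 6.86 mg/L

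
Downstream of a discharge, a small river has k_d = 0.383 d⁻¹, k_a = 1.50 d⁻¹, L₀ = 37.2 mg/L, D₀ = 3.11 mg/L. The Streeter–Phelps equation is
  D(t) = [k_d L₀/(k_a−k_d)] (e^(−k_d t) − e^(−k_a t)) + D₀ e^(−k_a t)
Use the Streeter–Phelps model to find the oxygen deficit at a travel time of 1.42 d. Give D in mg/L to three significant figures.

D ≈ 6.26 mg/L

k_d L₀/(k_a−k_d) = 0.383×37.2/(1.50−0.383) = 14.25/1.117 = 12.76 mg/L.
e^(−k_d t) = e^(−0.383×1.420) = 0.5805; e^(−k_a t) = e^(−1.50×1.420) = 0.1188.
D = 12.76 × (0.5805 − 0.1188) + 3.11 × 0.1188 = 5.889 + 0.3696 = 6.258 mg/L.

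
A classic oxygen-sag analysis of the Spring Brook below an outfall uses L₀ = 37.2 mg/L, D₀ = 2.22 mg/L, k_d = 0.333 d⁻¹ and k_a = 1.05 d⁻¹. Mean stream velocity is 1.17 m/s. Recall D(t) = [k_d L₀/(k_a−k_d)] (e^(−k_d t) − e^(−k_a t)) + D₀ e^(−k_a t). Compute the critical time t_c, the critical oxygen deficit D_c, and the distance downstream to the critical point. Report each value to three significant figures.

At the critical point dD/dt = 0, so k_d L₀ e^(−k_d t) = k_a D. Substituting D(t) from the Streeter–Phelps equation and solving for t gives
t_c = ln[(k_a/k_d)(1 − D₀(k_a−k_d)/(k_d L₀))] / (k_a−k_d).
Here k_a−k_d = 0.7170 d⁻¹ and 1 − D₀(k_a−k_d)/(k_d L₀) = 1 − 2.22×0.7170/(0.333×37.2) = 0.8715, so
t_c = ln(3.153 × 0.8715) / 0.7170 = 1.011 / 0.7170 = 1.410 d.
D_c = (k_d/k_a) L₀ e^(−k_d t_c) = (0.333/1.05) × 37.2 × e^(−0.333×1.410) = 0.3171 × 37.2 × 0.6253 = 7.377 mg/L.
x_c = v t_c = 1.17 m/s × 1.410 d × 86400 s/d = 142500 m ≈ 143 km.

t_c ≈ 1.41 d; D_c ≈ 7.38 mg/L; x_c ≈ 143 km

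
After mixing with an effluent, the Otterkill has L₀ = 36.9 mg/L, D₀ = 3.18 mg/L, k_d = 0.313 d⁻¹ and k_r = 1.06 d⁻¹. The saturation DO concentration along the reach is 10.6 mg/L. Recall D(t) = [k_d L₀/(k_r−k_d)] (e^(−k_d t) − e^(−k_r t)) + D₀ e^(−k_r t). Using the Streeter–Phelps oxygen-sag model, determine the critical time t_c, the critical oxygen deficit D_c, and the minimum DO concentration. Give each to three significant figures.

t_c ≈ 1.32 d; D_c ≈ 7.20 mg/L; min DO ≈ 3.40 mg/L

With k_r/k_d = 3.387 and 1 − D₀(k_r−k_d)/(k_d L₀) = 0.7943,
t_c = ln(3.387 × 0.7943) / (1.06 − 0.313) = ln(2.690) / 0.7470 = 0.9896/0.7470 = 1.325 d.
D_c = (k_d/k_r) L₀ e^(−k_d t_c) = (0.313/1.06) × 36.9 × e^(−0.313×1.325) = 0.2953 × 36.9 × 0.6606 = 7.198 mg/L.
Minimum DO = C_s − D_c = 10.6 − 7.198 = 3.402 mg/L.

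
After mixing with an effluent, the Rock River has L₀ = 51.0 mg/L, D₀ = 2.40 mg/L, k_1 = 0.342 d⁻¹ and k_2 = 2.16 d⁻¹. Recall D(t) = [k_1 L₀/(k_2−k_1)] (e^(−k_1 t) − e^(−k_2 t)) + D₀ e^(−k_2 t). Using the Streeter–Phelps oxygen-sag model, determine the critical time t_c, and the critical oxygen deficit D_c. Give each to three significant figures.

t_c ≈ 0.855 d; D_c ≈ 6.03 mg/L

With k_2/k_1 = 6.316 and 1 − D₀(k_2−k_1)/(k_1 L₀) = 0.7498,
t_c = ln(6.316 × 0.7498) / (2.16 − 0.342) = ln(4.736) / 1.818 = 1.555/1.818 = 0.8554 d.
L(t_c) = L₀ e^(−k_1 t_c) = 51.0 × 0.7464 = 38.06 mg/L, and at the critical point k_2 D_c = k_1 L, so D_c = (0.342/2.16) × 38.06 = 6.027 mg/L.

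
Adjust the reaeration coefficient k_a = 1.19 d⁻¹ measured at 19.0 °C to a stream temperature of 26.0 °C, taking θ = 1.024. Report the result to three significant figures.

k_a ≈ 1.40 d⁻¹

k_a(T₂) = k_a(T₁) · θ^(T₂−T₁) = 1.19 × 1.024^(26.0−19.0)
= 1.19 × 1.024^7.00 = 1.19 × 1.181 = 1.405 d⁻¹.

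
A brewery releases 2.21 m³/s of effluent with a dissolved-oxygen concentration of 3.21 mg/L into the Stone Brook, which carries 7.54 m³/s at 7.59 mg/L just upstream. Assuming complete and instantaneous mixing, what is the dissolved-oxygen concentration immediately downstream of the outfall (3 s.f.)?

Flow-weighted mixing: C = (Q_r C_r + Q_w C_w)/(Q_r + Q_w)
= (7.54×7.59 + 2.21×3.21)/(7.54 + 2.21) = 64.32/9.750 = 6.597 mg/L.

6.60 mg/L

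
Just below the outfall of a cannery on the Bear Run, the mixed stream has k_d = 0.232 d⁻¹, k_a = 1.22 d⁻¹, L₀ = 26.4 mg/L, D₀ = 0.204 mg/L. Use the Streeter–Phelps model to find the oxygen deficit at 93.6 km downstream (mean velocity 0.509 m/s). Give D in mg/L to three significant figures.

D ≈ 3.34 mg/L

Travel time t = x/v = 93.6 km / (0.509 m/s) = 93600 m / 0.509 m/s = 183900 s = 2.128 d.
k_d L₀/(k_a−k_d) = 0.232×26.4/(1.22−0.232) = 6.125/0.9880 = 6.199 mg/L.
e^(−k_d t) = e^(−0.232×2.128) = 0.6103; e^(−k_a t) = e^(−1.22×2.128) = 0.07453.
D = 6.199 × (0.6103 − 0.07453) + 0.204 × 0.07453 = 3.321 + 0.01520 = 3.337 mg/L.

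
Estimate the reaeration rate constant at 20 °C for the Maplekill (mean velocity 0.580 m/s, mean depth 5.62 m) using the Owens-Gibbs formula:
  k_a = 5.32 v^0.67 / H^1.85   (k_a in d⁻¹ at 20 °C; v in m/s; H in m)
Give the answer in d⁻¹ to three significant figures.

k_a ≈ 0.151 d⁻¹

k_a = 5.32 × 0.580^0.67 / 5.62^1.85 = 5.32 × 0.6942 / 24.38 = 0.1515 d⁻¹.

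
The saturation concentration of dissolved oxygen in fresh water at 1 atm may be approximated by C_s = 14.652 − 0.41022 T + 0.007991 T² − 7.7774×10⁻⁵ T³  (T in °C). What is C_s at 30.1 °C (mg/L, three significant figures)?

C_s ≈ 7.42 mg/L

C_s = 14.652 − 0.41022×30.1 + 0.007991×30.1² − 7.7774×10⁻⁵×30.1³ = 7.423 mg/L.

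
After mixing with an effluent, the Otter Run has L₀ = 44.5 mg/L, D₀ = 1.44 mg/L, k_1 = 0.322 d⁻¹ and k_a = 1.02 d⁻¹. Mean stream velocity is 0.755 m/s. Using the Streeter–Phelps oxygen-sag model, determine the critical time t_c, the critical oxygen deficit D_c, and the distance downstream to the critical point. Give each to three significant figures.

t_c ≈ 1.55 d; D_c ≈ 8.53 mg/L; x_c ≈ 101 km

With k_a/k_1 = 3.168 and 1 − D₀(k_a−k_1)/(k_1 L₀) = 0.9299,
t_c = ln(3.168 × 0.9299) / (1.02 − 0.322) = ln(2.946) / 0.6980 = 1.080/0.6980 = 1.548 d.
L(t_c) = L₀ e^(−k_1 t_c) = 44.5 × 0.6075 = 27.04 mg/L, and at the critical point k_a D_c = k_1 L, so D_c = (0.322/1.02) × 27.04 = 8.535 mg/L.
x_c = v t_c = 0.755 m/s × 1.548 d × 86400 s/d = 101000 m ≈ 101 km.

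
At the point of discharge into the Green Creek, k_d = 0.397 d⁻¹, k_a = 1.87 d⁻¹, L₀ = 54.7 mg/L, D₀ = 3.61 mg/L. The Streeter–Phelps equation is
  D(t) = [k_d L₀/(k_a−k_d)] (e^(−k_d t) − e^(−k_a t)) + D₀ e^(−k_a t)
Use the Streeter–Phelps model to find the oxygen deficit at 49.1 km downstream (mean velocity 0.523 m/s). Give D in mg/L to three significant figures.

D ≈ 8.12 mg/L

Travel time t = x/v = 49.1 km / (0.523 m/s) = 49100 m / 0.523 m/s = 93880 s = 1.087 d.
k_d L₀/(k_a−k_d) = 0.397×54.7/(1.87−0.397) = 21.72/1.473 = 14.74 mg/L.
e^(−k_d t) = e^(−0.397×1.087) = 0.6496; e^(−k_a t) = e^(−1.87×1.087) = 0.1311.
D = 14.74 × (0.6496 − 0.1311) + 3.61 × 0.1311 = 7.645 + 0.4732 = 8.118 mg/L.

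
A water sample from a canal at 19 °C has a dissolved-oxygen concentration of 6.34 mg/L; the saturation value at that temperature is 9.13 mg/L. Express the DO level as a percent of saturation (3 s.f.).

% saturation = C/C_s × 100 = 6.34/9.13 × 100 = 69.4 %.

69.4 % saturation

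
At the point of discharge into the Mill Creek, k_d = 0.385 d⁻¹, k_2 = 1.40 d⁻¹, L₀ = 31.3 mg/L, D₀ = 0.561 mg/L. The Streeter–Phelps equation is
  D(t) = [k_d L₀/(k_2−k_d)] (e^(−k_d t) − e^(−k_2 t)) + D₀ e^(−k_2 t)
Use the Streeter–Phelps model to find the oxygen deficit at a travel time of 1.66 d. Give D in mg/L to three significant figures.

D ≈ 5.16 mg/L

k_d L₀/(k_2−k_d) = 0.385×31.3/(1.40−0.385) = 12.05/1.015 = 11.87 mg/L.
e^(−k_d t) = e^(−0.385×1.660) = 0.5278; e^(−k_2 t) = e^(−1.40×1.660) = 0.09788.
D = 11.87 × (0.5278 − 0.09788) + 0.561 × 0.09788 = 5.104 + 0.05491 = 5.159 mg/L.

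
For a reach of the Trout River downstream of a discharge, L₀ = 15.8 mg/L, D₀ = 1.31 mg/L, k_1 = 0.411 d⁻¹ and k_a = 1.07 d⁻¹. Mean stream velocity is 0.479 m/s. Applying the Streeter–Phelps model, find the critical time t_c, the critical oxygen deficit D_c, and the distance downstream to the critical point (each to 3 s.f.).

t_c = [1/(k_a−k_1)] ln[(k_a/k_1)(1 − D₀(k_a−k_1)/(k_1 L₀))]
= [1/(1.07−0.411)] ln[(1.07/0.411)(1 − 1.31×0.6590/(0.411×15.8))]
= (1/0.6590) ln[2.603 × 0.8671] = 1.517 × ln(2.257) = 1.517 × 0.8142 = 1.235 d.
L(t_c) = L₀ e^(−k_1 t_c) = 15.8 × 0.6018 = 9.509 mg/L, and at the critical point k_a D_c = k_1 L, so D_c = (0.411/1.07) × 9.509 = 3.653 mg/L.
x_c = v t_c = 0.479 m/s × 1.235 d × 86400 s/d = 51130 m ≈ 51.1 km.

t_c ≈ 1.24 d; D_c ≈ 3.65 mg/L; x_c ≈ 51.1 km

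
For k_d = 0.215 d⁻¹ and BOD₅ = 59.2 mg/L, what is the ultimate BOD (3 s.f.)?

L₀ ≈ 89.9 mg/L

BOD₅ = L₀(1 − e^(−5k_d)) ⇒ L₀ = BOD₅ / (1 − e^(−5×0.215))
= 59.2 / (1 − 0.3413) = 59.2 / 0.6587 = 89.87 mg/L.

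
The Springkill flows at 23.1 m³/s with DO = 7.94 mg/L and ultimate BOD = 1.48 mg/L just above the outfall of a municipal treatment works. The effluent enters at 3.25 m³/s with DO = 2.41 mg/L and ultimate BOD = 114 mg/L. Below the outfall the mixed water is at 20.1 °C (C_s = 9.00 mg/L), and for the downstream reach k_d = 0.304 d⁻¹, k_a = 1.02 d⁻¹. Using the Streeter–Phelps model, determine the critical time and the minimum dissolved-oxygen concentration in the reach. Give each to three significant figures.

Mixed DO = (23.1×7.94 + 3.25×2.41)/(23.1+3.25) = 191.2/26.35 = 7.258 mg/L.
Mixed L₀ = (23.1×1.48 + 3.25×114)/(26.35) = 404.7/26.35 = 15.36 mg/L.
Initial deficit D₀ = C_s − DO₀ = 9.00 − 7.258 = 1.742 mg/L.
t_c = (1/0.7160) ln[(1.02/0.304)(1 − 1.742×0.7160/(0.304×15.36))] = 1.397 × ln(2.459) = 1.257 d.
D_c = (0.304/1.02) × 15.36 × e^(−0.304×1.257) = 0.2980 × 15.36 × 0.6825 = 3.124 mg/L.
Minimum DO = 9.00 − 3.124 = 5.876 mg/L.

t_c ≈ 1.26 d; minimum DO ≈ 5.88 mg/L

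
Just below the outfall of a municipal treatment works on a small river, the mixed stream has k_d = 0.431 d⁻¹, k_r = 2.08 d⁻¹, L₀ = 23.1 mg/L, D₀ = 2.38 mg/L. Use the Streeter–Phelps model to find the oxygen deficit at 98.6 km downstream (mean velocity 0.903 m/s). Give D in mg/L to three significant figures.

Travel time t = x/v = 98.6 km / (0.903 m/s) = 98600 m / 0.903 m/s = 109200 s = 1.264 d.
k_d L₀/(k_r−k_d) = 0.431×23.1/(2.08−0.431) = 9.956/1.649 = 6.038 mg/L.
e^(−k_d t) = e^(−0.431×1.264) = 0.5800; e^(−k_r t) = e^(−2.08×1.264) = 0.07217.
D = 6.038 × (0.5800 − 0.07217) + 2.38 × 0.07217 = 3.066 + 0.1718 = 3.238 mg/L.

D ≈ 3.24 mg/L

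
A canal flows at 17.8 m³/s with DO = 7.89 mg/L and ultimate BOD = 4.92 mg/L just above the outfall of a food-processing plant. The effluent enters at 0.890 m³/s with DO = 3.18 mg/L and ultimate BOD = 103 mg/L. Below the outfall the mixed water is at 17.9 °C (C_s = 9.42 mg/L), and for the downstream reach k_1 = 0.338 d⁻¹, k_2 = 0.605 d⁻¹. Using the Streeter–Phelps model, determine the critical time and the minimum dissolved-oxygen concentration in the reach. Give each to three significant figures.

Mixed DO = (17.8×7.89 + 0.890×3.18)/(17.8+0.890) = 143.3/18.69 = 7.666 mg/L.
Mixed L₀ = (17.8×4.92 + 0.890×103)/(18.69) = 179.2/18.69 = 9.590 mg/L.
Initial deficit D₀ = C_s − DO₀ = 9.42 − 7.666 = 1.754 mg/L.
t_c = (1/0.2670) ln[(0.605/0.338)(1 − 1.754×0.2670/(0.338×9.590))] = 3.745 × ln(1.531) = 1.596 d.
D_c = (0.338/0.605) × 9.590 × e^(−0.338×1.596) = 0.5587 × 9.590 × 0.5831 = 3.124 mg/L.
Minimum DO = 9.42 − 3.124 = 6.296 mg/L.

t_c ≈ 1.60 d; minimum DO ≈ 6.30 mg/L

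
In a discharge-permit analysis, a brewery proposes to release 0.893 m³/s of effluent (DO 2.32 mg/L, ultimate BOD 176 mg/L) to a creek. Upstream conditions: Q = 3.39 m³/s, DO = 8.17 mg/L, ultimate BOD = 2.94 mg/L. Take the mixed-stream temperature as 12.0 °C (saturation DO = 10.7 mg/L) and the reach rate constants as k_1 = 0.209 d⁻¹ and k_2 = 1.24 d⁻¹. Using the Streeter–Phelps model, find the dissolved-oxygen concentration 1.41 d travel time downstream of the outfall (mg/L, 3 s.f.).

Mixed DO = (3.39×8.17 + 0.893×2.32)/(3.39+0.893) = 29.77/4.283 = 6.950 mg/L.
Mixed L₀ = (3.39×2.94 + 0.893×176)/(4.283) = 167.1/4.283 = 39.02 mg/L.
Initial deficit D₀ = C_s − DO₀ = 10.7 − 6.950 = 3.750 mg/L.
D(1.41) = [0.209×39.02/(1.24−0.209)](e^(−0.209×1.41) − e^(−1.24×1.41)) + 3.750 e^(−1.24×1.41)
= 7.911 × (0.7448 − 0.1741) + 3.750 × 0.1741 = 5.167 mg/L.
DO = 10.7 − 5.167 = 5.533 mg/L.

DO ≈ 5.53 mg/L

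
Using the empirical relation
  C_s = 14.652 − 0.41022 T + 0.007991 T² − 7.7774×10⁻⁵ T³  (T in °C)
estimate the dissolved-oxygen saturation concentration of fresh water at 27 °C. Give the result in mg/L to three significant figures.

C_s = 14.652 − 0.41022×27 + 0.007991×27² − 7.7774×10⁻⁵×27³ = 7.871 mg/L.

C_s ≈ 7.87 mg/L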